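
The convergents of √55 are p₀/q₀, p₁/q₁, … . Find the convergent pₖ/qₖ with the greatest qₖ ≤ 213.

√55 = [7; 2, 2, 2, 14, …] (period length 4).
Convergents:
  p_0/q_0 = 7/1
  p_1/q_1 = 15/2
  p_2/q_2 = 37/5
  p_3/q_3 = 89/12
  p_4/q_4 = 1283/173
  p_5/q_5 = 2655/358
q_4 = 173 ≤ 213 < 358 = q_5, so the answer is 1283/173.

1283/173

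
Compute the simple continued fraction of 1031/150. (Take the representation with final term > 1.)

[6; 1, 6, 1, 8, 2]

1031 = 6*150 + 131
150 = 1*131 + 19
131 = 6*19 + 17
19 = 1*17 + 2
17 = 8*2 + 1
2 = 2*1 + 0  (stop)
So 1031/150 = [6; 1, 6, 1, 8, 2].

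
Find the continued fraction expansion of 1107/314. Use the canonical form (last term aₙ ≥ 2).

1107 = 3×314 + 165
314 = 1×165 + 149
165 = 1×149 + 16
149 = 9×16 + 5
16 = 3×5 + 1
5 = 5×1 + 0  (stop)
So 1107/314 = [3; 1, 1, 9, 3, 5].

[3; 1, 1, 9, 3, 5]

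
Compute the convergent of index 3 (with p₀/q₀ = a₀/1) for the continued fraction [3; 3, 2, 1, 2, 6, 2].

33/10

Using pₖ = aₖpₖ₋₁ + pₖ₋₂, qₖ = aₖqₖ₋₁ + qₖ₋₂ (with p₋₁=1, p₋₂=0, q₋₁=0, q₋₂=1):
  k=0: a=3, p=3, q=1
  k=1: a=3, p=10, q=3
  k=2: a=2, p=23, q=7
  k=3: a=1, p=33, q=10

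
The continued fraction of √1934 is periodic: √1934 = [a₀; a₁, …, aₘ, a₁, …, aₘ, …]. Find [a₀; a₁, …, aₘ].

a₀ = ⌊√1934⌋ = 43.
With m₀=0, d₀=1 and mₖ₊₁ = dₖaₖ − mₖ, dₖ₊₁ = (n − mₖ₊₁²)/dₖ, aₖ₊₁ = ⌊(a₀+mₖ₊₁)/dₖ₊₁⌋:
  k=1: m=43, d=85, a=1
  k=2: m=42, d=2, a=42
  k=3: m=42, d=85, a=1
  k=4: m=43, d=1, a=86
d=1 and a=2a₀=86 at k=4, so the next step gives (m, d) = (43, 85) again — its k=1 value — and the period has length 4.

[43; 1, 42, 1, 86]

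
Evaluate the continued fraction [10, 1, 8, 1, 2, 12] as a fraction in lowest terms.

3901/358

Fold from the inside: start with 12/1.
  2 + 1/12 = 25/12
  1 + 12/25 = 37/25
  8 + 25/37 = 321/37
  1 + 37/321 = 358/321
  10 + 321/358 = 3901/358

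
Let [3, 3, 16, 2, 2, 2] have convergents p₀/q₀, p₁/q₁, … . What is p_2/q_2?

Using pₖ = aₖpₖ₋₁ + pₖ₋₂, qₖ = aₖqₖ₋₁ + qₖ₋₂ (with p₋₁=1, p₋₂=0, q₋₁=0, q₋₂=1):
  k=0: a=3, p=3, q=1
  k=1: a=3, p=10, q=3
  k=2: a=16, p=163, q=49

163/49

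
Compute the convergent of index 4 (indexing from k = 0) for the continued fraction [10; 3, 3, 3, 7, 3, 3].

2483/241

Using pₖ = aₖpₖ₋₁ + pₖ₋₂, qₖ = aₖqₖ₋₁ + qₖ₋₂ (with p₋₁=1, p₋₂=0, q₋₁=0, q₋₂=1):
  k=0: a=10, p=10, q=1
  k=1: a=3, p=31, q=3
  k=2: a=3, p=103, q=10
  k=3: a=3, p=340, q=33
  k=4: a=7, p=2483, q=241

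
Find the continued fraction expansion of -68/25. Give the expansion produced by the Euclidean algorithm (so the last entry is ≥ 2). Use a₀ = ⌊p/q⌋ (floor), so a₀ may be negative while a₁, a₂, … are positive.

-68 = -3*25 + 7
25 = 3*7 + 4
7 = 1*4 + 3
4 = 1*3 + 1
3 = 3*1 + 0  (stop)
So -68/25 = [-3; 3, 1, 1, 3].

[-3; 3, 1, 1, 3]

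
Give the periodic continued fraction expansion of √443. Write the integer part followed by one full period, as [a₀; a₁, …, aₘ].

[21; 21, 42]

a₀ = ⌊√443⌋ = 21.
With m₀=0, d₀=1 and mₖ₊₁ = dₖaₖ − mₖ, dₖ₊₁ = (n − mₖ₊₁²)/dₖ, aₖ₊₁ = ⌊(a₀+mₖ₊₁)/dₖ₊₁⌋:
  k=1: m=21, d=2, a=21
  k=2: m=21, d=1, a=42
d=1 and a=2a₀=42 at k=2, so the next step gives (m, d) = (21, 2) again — its k=1 value — and the period has length 2.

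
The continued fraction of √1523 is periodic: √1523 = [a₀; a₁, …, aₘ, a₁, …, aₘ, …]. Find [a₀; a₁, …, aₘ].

a₀ = ⌊√1523⌋ = 39.
With m₀=0, d₀=1 and mₖ₊₁ = dₖaₖ − mₖ, dₖ₊₁ = (n − mₖ₊₁²)/dₖ, aₖ₊₁ = ⌊(a₀+mₖ₊₁)/dₖ₊₁⌋:
  k=1: m=39, d=2, a=39
  k=2: m=39, d=1, a=78
d=1 and a=2a₀=78 at k=2, so the next step gives (m, d) = (39, 2) again — its k=1 value — and the period has length 2.

[39; 39, 78]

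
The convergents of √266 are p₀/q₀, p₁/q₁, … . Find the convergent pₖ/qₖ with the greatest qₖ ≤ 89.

√266 = [16; 3, 4, 3, 32, …] (period length 4).
Convergents:
  p_0/q_0 = 16/1
  p_1/q_1 = 49/3
  p_2/q_2 = 212/13
  p_3/q_3 = 685/42
  p_4/q_4 = 22132/1357
q_3 = 42 ≤ 89 < 1357 = q_4, so the answer is 685/42.

685/42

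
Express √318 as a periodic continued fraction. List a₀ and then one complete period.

a₀ = ⌊√318⌋ = 17.
With m₀=0, d₀=1 and mₖ₊₁ = dₖaₖ − mₖ, dₖ₊₁ = (n − mₖ₊₁²)/dₖ, aₖ₊₁ = ⌊(a₀+mₖ₊₁)/dₖ₊₁⌋:
  k=1: m=17, d=29, a=1
  k=2: m=12, d=6, a=4
  k=3: m=12, d=29, a=1
  k=4: m=17, d=1, a=34
d=1 and a=2a₀=34 at k=4, so the next step gives (m, d) = (17, 29) again — its k=1 value — and the period has length 4.

[17; 1, 4, 1, 34]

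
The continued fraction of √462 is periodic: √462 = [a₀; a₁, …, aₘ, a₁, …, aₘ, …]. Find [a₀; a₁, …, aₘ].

a₀ = ⌊√462⌋ = 21.
With m₀=0, d₀=1 and mₖ₊₁ = dₖaₖ − mₖ, dₖ₊₁ = (n − mₖ₊₁²)/dₖ, aₖ₊₁ = ⌊(a₀+mₖ₊₁)/dₖ₊₁⌋:
  k=1: m=21, d=21, a=2
  k=2: m=21, d=1, a=42
d=1 and a=2a₀=42 at k=2, so the next step gives (m, d) = (21, 21) again — its k=1 value — and the period has length 2.

[21; 2, 42]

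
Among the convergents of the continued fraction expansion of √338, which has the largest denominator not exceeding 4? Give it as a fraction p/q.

55/3

√338 = [18; 2, 1, 1, 2, 36, …] (period length 5).
Convergents:
  p_0/q_0 = 18/1
  p_1/q_1 = 37/2
  p_2/q_2 = 55/3
  p_3/q_3 = 92/5
q_2 = 3 ≤ 4 < 5 = q_3, so the answer is 55/3.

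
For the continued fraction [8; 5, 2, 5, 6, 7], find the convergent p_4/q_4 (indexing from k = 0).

Using pₖ = aₖpₖ₋₁ + pₖ₋₂, qₖ = aₖqₖ₋₁ + qₖ₋₂ (with p₋₁=1, p₋₂=0, q₋₁=0, q₋₂=1):
  k=0: a=8, p=8, q=1
  k=1: a=5, p=41, q=5
  k=2: a=2, p=90, q=11
  k=3: a=5, p=491, q=60
  k=4: a=6, p=3036, q=371

3036/371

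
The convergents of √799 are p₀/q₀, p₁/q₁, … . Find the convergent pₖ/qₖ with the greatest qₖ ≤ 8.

113/4

√799 = [28; 3, 1, 3, 56, …] (period length 4).
Convergents:
  p_0/q_0 = 28/1
  p_1/q_1 = 85/3
  p_2/q_2 = 113/4
  p_3/q_3 = 424/15
q_2 = 4 ≤ 8 < 15 = q_3, so the answer is 113/4.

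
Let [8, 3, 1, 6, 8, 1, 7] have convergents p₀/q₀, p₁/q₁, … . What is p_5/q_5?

2040/247

Using pₖ = aₖpₖ₋₁ + pₖ₋₂, qₖ = aₖqₖ₋₁ + qₖ₋₂ (with p₋₁=1, p₋₂=0, q₋₁=0, q₋₂=1):
  k=0: a=8, p=8, q=1
  k=1: a=3, p=25, q=3
  k=2: a=1, p=33, q=4
  k=3: a=6, p=223, q=27
  k=4: a=8, p=1817, q=220
  k=5: a=1, p=2040, q=247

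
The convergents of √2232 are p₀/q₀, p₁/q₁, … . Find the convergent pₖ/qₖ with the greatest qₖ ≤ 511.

√2232 = [47; 4, 10, 4, 94, …] (period length 4).
Convergents:
  p_0/q_0 = 47/1
  p_1/q_1 = 189/4
  p_2/q_2 = 1937/41
  p_3/q_3 = 7937/168
  p_4/q_4 = 748015/15833
q_3 = 168 ≤ 511 < 15833 = q_4, so the answer is 7937/168.

7937/168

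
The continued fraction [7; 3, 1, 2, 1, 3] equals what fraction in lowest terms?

Fold from the inside: start with 3/1.
  1 + 1/3 = 4/3
  2 + 3/4 = 11/4
  1 + 4/11 = 15/11
  3 + 11/15 = 56/15
  7 + 15/56 = 407/56

407/56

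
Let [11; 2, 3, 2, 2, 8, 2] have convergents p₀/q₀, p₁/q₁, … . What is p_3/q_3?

Using pₖ = aₖpₖ₋₁ + pₖ₋₂, qₖ = aₖqₖ₋₁ + qₖ₋₂ (with p₋₁=1, p₋₂=0, q₋₁=0, q₋₂=1):
  k=0: a=11, p=11, q=1
  k=1: a=2, p=23, q=2
  k=2: a=3, p=80, q=7
  k=3: a=2, p=183, q=16

183/16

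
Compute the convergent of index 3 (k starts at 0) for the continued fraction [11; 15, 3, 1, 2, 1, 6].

Using pₖ = aₖpₖ₋₁ + pₖ₋₂, qₖ = aₖqₖ₋₁ + qₖ₋₂ (with p₋₁=1, p₋₂=0, q₋₁=0, q₋₂=1):
  k=0: a=11, p=11, q=1
  k=1: a=15, p=166, q=15
  k=2: a=3, p=509, q=46
  k=3: a=1, p=675, q=61

675/61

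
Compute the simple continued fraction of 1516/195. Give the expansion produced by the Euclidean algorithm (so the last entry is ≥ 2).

[7; 1, 3, 2, 3, 6]

1516 = 7*195 + 151
195 = 1*151 + 44
151 = 3*44 + 19
44 = 2*19 + 6
19 = 3*6 + 1
6 = 6*1 + 0  (stop)
So 1516/195 = [7; 1, 3, 2, 3, 6].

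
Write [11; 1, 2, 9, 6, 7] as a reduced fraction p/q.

Using pₖ = aₖpₖ₋₁ + pₖ₋₂ and qₖ = aₖqₖ₋₁ + qₖ₋₂:
  k=0: a=11, p=11, q=1
  k=1: a=1, p=12, q=1
  k=2: a=2, p=35, q=3
  k=3: a=9, p=327, q=28
  k=4: a=6, p=1997, q=171
  k=5: a=7, p=14306, q=1225

14306/1225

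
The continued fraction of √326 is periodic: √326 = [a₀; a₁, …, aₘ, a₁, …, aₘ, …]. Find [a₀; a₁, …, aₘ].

[18; 18, 36]

a₀ = ⌊√326⌋ = 18.
With m₀=0, d₀=1 and mₖ₊₁ = dₖaₖ − mₖ, dₖ₊₁ = (n − mₖ₊₁²)/dₖ, aₖ₊₁ = ⌊(a₀+mₖ₊₁)/dₖ₊₁⌋:
  k=1: m=18, d=2, a=18
  k=2: m=18, d=1, a=36
d=1 and a=2a₀=36 at k=2, so the next step gives (m, d) = (18, 2) again — its k=1 value — and the period has length 2.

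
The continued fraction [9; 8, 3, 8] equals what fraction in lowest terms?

1897/208

Using pₖ = aₖpₖ₋₁ + pₖ₋₂ and qₖ = aₖqₖ₋₁ + qₖ₋₂:
  k=0: a=9, p=9, q=1
  k=1: a=8, p=73, q=8
  k=2: a=3, p=228, q=25
  k=3: a=8, p=1897, q=208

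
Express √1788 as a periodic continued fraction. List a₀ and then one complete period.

[42; 3, 1, 1, 20, 1, 1, 3, 84]

a₀ = ⌊√1788⌋ = 42.
With m₀=0, d₀=1 and mₖ₊₁ = dₖaₖ − mₖ, dₖ₊₁ = (n − mₖ₊₁²)/dₖ, aₖ₊₁ = ⌊(a₀+mₖ₊₁)/dₖ₊₁⌋:
  k=1: m=42, d=24, a=3
  k=2: m=30, d=37, a=1
  k=3: m=7, d=47, a=1
  k=4: m=40, d=4, a=20
  k=5: m=40, d=47, a=1
  k=6: m=7, d=37, a=1
  k=7: m=30, d=24, a=3
  k=8: m=42, d=1, a=84
d=1 and a=2a₀=84 at k=8, so the next step gives (m, d) = (42, 24) again — its k=1 value — and the period has length 8.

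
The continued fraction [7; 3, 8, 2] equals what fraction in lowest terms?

Using pₖ = aₖpₖ₋₁ + pₖ₋₂ and qₖ = aₖqₖ₋₁ + qₖ₋₂:
  k=0: a=7, p=7, q=1
  k=1: a=3, p=22, q=3
  k=2: a=8, p=183, q=25
  k=3: a=2, p=388, q=53

388/53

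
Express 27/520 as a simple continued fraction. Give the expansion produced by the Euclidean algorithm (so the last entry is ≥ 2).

[0; 19, 3, 1, 6]

27 = 0·520 + 27
520 = 19·27 + 7
27 = 3·7 + 6
7 = 1·6 + 1
6 = 6·1 + 0  (stop)
So 27/520 = [0; 19, 3, 1, 6].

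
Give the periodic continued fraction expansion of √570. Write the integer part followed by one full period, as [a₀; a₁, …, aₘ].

[23; 1, 6, 1, 46]

a₀ = ⌊√570⌋ = 23.
With m₀=0, d₀=1 and mₖ₊₁ = dₖaₖ − mₖ, dₖ₊₁ = (n − mₖ₊₁²)/dₖ, aₖ₊₁ = ⌊(a₀+mₖ₊₁)/dₖ₊₁⌋:
  k=1: m=23, d=41, a=1
  k=2: m=18, d=6, a=6
  k=3: m=18, d=41, a=1
  k=4: m=23, d=1, a=46
d=1 and a=2a₀=46 at k=4, so the next step gives (m, d) = (23, 41) again — its k=1 value — and the period has length 4.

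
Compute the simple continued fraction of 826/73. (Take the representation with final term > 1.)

[11; 3, 5, 1, 3]

826 = 11·73 + 23
73 = 3·23 + 4
23 = 5·4 + 3
4 = 1·3 + 1
3 = 3·1 + 0  (stop)
So 826/73 = [11; 3, 5, 1, 3].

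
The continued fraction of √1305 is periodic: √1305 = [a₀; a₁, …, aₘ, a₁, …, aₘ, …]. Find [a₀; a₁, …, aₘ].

a₀ = ⌊√1305⌋ = 36.
With m₀=0, d₀=1 and mₖ₊₁ = dₖaₖ − mₖ, dₖ₊₁ = (n − mₖ₊₁²)/dₖ, aₖ₊₁ = ⌊(a₀+mₖ₊₁)/dₖ₊₁⌋:
  k=1: m=36, d=9, a=8
  k=2: m=36, d=1, a=72
d=1 and a=2a₀=72 at k=2, so the next step gives (m, d) = (36, 9) again — its k=1 value — and the period has length 2.

[36; 8, 72]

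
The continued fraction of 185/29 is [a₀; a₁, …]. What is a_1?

185 = 6·29 + 11   →  a_0 = 6
29 = 2·11 + 7   →  a_1 = 2

2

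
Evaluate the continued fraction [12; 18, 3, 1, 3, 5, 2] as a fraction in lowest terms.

Fold from the inside: start with 2/1.
  5 + 1/2 = 11/2
  3 + 2/11 = 35/11
  1 + 11/35 = 46/35
  3 + 35/46 = 173/46
  18 + 46/173 = 3160/173
  12 + 173/3160 = 38093/3160

38093/3160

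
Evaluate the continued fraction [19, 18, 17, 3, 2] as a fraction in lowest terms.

41636/2185

Using pₖ = aₖpₖ₋₁ + pₖ₋₂ and qₖ = aₖqₖ₋₁ + qₖ₋₂:
  k=0: a=19, p=19, q=1
  k=1: a=18, p=343, q=18
  k=2: a=17, p=5850, q=307
  k=3: a=3, p=17893, q=939
  k=4: a=2, p=41636, q=2185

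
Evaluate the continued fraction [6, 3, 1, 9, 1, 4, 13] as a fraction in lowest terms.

17429/2786

Fold from the inside: start with 13/1.
  4 + 1/13 = 53/13
  1 + 13/53 = 66/53
  9 + 53/66 = 647/66
  1 + 66/647 = 713/647
  3 + 647/713 = 2786/713
  6 + 713/2786 = 17429/2786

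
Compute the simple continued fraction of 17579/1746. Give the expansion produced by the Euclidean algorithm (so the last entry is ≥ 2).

[10; 14, 1, 2, 19, 2]

17579 = 10*1746 + 119
1746 = 14*119 + 80
119 = 1*80 + 39
80 = 2*39 + 2
39 = 19*2 + 1
2 = 2*1 + 0  (stop)
So 17579/1746 = [10; 14, 1, 2, 19, 2].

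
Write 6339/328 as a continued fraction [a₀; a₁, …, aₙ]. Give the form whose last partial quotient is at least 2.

6339 = 19×328 + 107
328 = 3×107 + 7
107 = 15×7 + 2
7 = 3×2 + 1
2 = 2×1 + 0  (stop)
So 6339/328 = [19; 3, 15, 3, 2].

[19; 3, 15, 3, 2]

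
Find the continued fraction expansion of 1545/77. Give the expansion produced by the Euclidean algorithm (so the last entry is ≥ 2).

[20; 15, 2, 2]

1545 = 20·77 + 5
77 = 15·5 + 2
5 = 2·2 + 1
2 = 2·1 + 0  (stop)
So 1545/77 = [20; 15, 2, 2].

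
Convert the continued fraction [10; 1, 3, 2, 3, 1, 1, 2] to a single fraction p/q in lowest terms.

1961/182

Fold from the inside: start with 2/1.
  1 + 1/2 = 3/2
  1 + 2/3 = 5/3
  3 + 3/5 = 18/5
  2 + 5/18 = 41/18
  3 + 18/41 = 141/41
  1 + 41/141 = 182/141
  10 + 141/182 = 1961/182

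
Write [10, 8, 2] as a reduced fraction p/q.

Using pₖ = aₖpₖ₋₁ + pₖ₋₂ and qₖ = aₖqₖ₋₁ + qₖ₋₂:
  k=0: a=10, p=10, q=1
  k=1: a=8, p=81, q=8
  k=2: a=2, p=172, q=17

172/17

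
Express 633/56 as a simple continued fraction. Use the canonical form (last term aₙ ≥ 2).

[11; 3, 3, 2, 2]

633 = 11·56 + 17
56 = 3·17 + 5
17 = 3·5 + 2
5 = 2·2 + 1
2 = 2·1 + 0  (stop)
So 633/56 = [11; 3, 3, 2, 2].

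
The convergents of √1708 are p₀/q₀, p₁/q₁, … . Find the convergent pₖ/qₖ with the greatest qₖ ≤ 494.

7687/186

√1708 = [41; 3, 20, 3, 82, …] (period length 4).
Convergents:
  p_0/q_0 = 41/1
  p_1/q_1 = 124/3
  p_2/q_2 = 2521/61
  p_3/q_3 = 7687/186
  p_4/q_4 = 632855/15313
q_3 = 186 ≤ 494 < 15313 = q_4, so the answer is 7687/186.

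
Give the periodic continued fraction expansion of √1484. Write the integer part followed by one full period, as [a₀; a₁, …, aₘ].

[38; 1, 1, 10, 1, 1, 76]

a₀ = ⌊√1484⌋ = 38.
With m₀=0, d₀=1 and mₖ₊₁ = dₖaₖ − mₖ, dₖ₊₁ = (n − mₖ₊₁²)/dₖ, aₖ₊₁ = ⌊(a₀+mₖ₊₁)/dₖ₊₁⌋:
  k=1: m=38, d=40, a=1
  k=2: m=2, d=37, a=1
  k=3: m=35, d=7, a=10
  k=4: m=35, d=37, a=1
  k=5: m=2, d=40, a=1
  k=6: m=38, d=1, a=76
d=1 and a=2a₀=76 at k=6, so the next step gives (m, d) = (38, 40) again — its k=1 value — and the period has length 6.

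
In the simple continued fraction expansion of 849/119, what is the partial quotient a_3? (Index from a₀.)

3

849 = 7·119 + 16   →  a_0 = 7
119 = 7·16 + 7   →  a_1 = 7
16 = 2·7 + 2   →  a_2 = 2
7 = 3·2 + 1   →  a_3 = 3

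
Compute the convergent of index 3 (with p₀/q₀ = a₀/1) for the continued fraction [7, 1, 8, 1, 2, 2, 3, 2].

Using pₖ = aₖpₖ₋₁ + pₖ₋₂, qₖ = aₖqₖ₋₁ + qₖ₋₂ (with p₋₁=1, p₋₂=0, q₋₁=0, q₋₂=1):
  k=0: a=7, p=7, q=1
  k=1: a=1, p=8, q=1
  k=2: a=8, p=71, q=9
  k=3: a=1, p=79, q=10

79/10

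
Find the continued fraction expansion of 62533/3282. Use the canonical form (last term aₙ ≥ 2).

62533 = 19×3282 + 175
3282 = 18×175 + 132
175 = 1×132 + 43
132 = 3×43 + 3
43 = 14×3 + 1
3 = 3×1 + 0  (stop)
So 62533/3282 = [19; 18, 1, 3, 14, 3].

[19; 18, 1, 3, 14, 3]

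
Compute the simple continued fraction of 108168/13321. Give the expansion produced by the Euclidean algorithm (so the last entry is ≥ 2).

108168 = 8·13321 + 1600
13321 = 8·1600 + 521
1600 = 3·521 + 37
521 = 14·37 + 3
37 = 12·3 + 1
3 = 3·1 + 0  (stop)
So 108168/13321 = [8; 8, 3, 14, 12, 3].

[8; 8, 3, 14, 12, 3]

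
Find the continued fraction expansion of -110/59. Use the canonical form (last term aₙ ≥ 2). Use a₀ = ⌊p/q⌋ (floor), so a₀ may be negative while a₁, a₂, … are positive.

[-2; 7, 2, 1, 2]

-110 = -2*59 + 8
59 = 7*8 + 3
8 = 2*3 + 2
3 = 1*2 + 1
2 = 2*1 + 0  (stop)
So -110/59 = [-2; 7, 2, 1, 2].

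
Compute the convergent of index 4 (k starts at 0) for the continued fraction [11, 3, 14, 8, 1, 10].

4417/390

Using pₖ = aₖpₖ₋₁ + pₖ₋₂, qₖ = aₖqₖ₋₁ + qₖ₋₂ (with p₋₁=1, p₋₂=0, q₋₁=0, q₋₂=1):
  k=0: a=11, p=11, q=1
  k=1: a=3, p=34, q=3
  k=2: a=14, p=487, q=43
  k=3: a=8, p=3930, q=347
  k=4: a=1, p=4417, q=390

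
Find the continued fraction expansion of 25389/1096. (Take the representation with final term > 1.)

25389 = 23*1096 + 181
1096 = 6*181 + 10
181 = 18*10 + 1
10 = 10*1 + 0  (stop)
So 25389/1096 = [23; 6, 18, 10].

[23; 6, 18, 10]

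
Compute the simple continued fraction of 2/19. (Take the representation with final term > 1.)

2 = 0*19 + 2
19 = 9*2 + 1
2 = 2*1 + 0  (stop)
So 2/19 = [0; 9, 2].

[0; 9, 2]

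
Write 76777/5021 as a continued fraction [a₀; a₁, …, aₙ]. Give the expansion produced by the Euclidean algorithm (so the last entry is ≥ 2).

[15; 3, 2, 3, 3, 3, 1, 14]

76777 = 15·5021 + 1462
5021 = 3·1462 + 635
1462 = 2·635 + 192
635 = 3·192 + 59
192 = 3·59 + 15
59 = 3·15 + 14
15 = 1·14 + 1
14 = 14·1 + 0  (stop)
So 76777/5021 = [15; 3, 2, 3, 3, 3, 1, 14].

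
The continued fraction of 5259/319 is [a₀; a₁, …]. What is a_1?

5259 = 16·319 + 155   →  a_0 = 16
319 = 2·155 + 9   →  a_1 = 2

2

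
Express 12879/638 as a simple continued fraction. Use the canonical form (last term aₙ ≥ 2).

12879 = 20*638 + 119
638 = 5*119 + 43
119 = 2*43 + 33
43 = 1*33 + 10
33 = 3*10 + 3
10 = 3*3 + 1
3 = 3*1 + 0  (stop)
So 12879/638 = [20; 5, 2, 1, 3, 3, 3].

[20; 5, 2, 1, 3, 3, 3]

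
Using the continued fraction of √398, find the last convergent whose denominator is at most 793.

15541/779

√398 = [19; 1, 18, 1, 38, …] (period length 4).
Convergents:
  p_0/q_0 = 19/1
  p_1/q_1 = 20/1
  p_2/q_2 = 379/19
  p_3/q_3 = 399/20
  p_4/q_4 = 15541/779
  p_5/q_5 = 15940/799
q_4 = 779 ≤ 793 < 799 = q_5, so the answer is 15541/779.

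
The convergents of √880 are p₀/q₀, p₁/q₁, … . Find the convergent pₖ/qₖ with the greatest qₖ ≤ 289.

√880 = [29; 1, 1, 1, 58, …] (period length 4).
Convergents:
  p_0/q_0 = 29/1
  p_1/q_1 = 30/1
  p_2/q_2 = 59/2
  p_3/q_3 = 89/3
  p_4/q_4 = 5221/176
  p_5/q_5 = 5310/179
  p_6/q_6 = 10531/355
q_5 = 179 ≤ 289 < 355 = q_6, so the answer is 5310/179.

5310/179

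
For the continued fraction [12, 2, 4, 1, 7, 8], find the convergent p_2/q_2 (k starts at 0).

112/9

Using pₖ = aₖpₖ₋₁ + pₖ₋₂, qₖ = aₖqₖ₋₁ + qₖ₋₂ (with p₋₁=1, p₋₂=0, q₋₁=0, q₋₂=1):
  k=0: a=12, p=12, q=1
  k=1: a=2, p=25, q=2
  k=2: a=4, p=112, q=9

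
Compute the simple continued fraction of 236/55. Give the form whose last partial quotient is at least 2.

[4; 3, 2, 3, 2]

236 = 4·55 + 16
55 = 3·16 + 7
16 = 2·7 + 2
7 = 3·2 + 1
2 = 2·1 + 0  (stop)
So 236/55 = [4; 3, 2, 3, 2].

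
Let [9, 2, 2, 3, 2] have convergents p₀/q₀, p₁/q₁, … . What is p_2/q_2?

Using pₖ = aₖpₖ₋₁ + pₖ₋₂, qₖ = aₖqₖ₋₁ + qₖ₋₂ (with p₋₁=1, p₋₂=0, q₋₁=0, q₋₂=1):
  k=0: a=9, p=9, q=1
  k=1: a=2, p=19, q=2
  k=2: a=2, p=47, q=5

47/5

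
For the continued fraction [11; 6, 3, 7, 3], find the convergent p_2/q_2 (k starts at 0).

212/19

Using pₖ = aₖpₖ₋₁ + pₖ₋₂, qₖ = aₖqₖ₋₁ + qₖ₋₂ (with p₋₁=1, p₋₂=0, q₋₁=0, q₋₂=1):
  k=0: a=11, p=11, q=1
  k=1: a=6, p=67, q=6
  k=2: a=3, p=212, q=19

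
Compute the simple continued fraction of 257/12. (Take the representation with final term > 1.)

257 = 21×12 + 5
12 = 2×5 + 2
5 = 2×2 + 1
2 = 2×1 + 0  (stop)
So 257/12 = [21; 2, 2, 2].

[21; 2, 2, 2]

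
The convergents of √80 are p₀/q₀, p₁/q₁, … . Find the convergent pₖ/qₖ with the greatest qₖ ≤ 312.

2728/305

√80 = [8; 1, 16, …] (period length 2).
Convergents:
  p_0/q_0 = 8/1
  p_1/q_1 = 9/1
  p_2/q_2 = 152/17
  p_3/q_3 = 161/18
  p_4/q_4 = 2728/305
  p_5/q_5 = 2889/323
q_4 = 305 ≤ 312 < 323 = q_5, so the answer is 2728/305.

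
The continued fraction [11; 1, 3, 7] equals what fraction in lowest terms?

Using pₖ = aₖpₖ₋₁ + pₖ₋₂ and qₖ = aₖqₖ₋₁ + qₖ₋₂:
  k=0: a=11, p=11, q=1
  k=1: a=1, p=12, q=1
  k=2: a=3, p=47, q=4
  k=3: a=7, p=341, q=29

341/29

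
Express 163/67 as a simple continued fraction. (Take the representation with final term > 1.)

[2; 2, 3, 4, 2]

163 = 2×67 + 29
67 = 2×29 + 9
29 = 3×9 + 2
9 = 4×2 + 1
2 = 2×1 + 0  (stop)
So 163/67 = [2; 2, 3, 4, 2].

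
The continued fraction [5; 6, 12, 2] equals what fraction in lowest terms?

785/152

Using pₖ = aₖpₖ₋₁ + pₖ₋₂ and qₖ = aₖqₖ₋₁ + qₖ₋₂:
  k=0: a=5, p=5, q=1
  k=1: a=6, p=31, q=6
  k=2: a=12, p=377, q=73
  k=3: a=2, p=785, q=152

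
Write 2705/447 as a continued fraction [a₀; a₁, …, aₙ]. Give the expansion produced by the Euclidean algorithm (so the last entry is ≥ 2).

2705 = 6*447 + 23
447 = 19*23 + 10
23 = 2*10 + 3
10 = 3*3 + 1
3 = 3*1 + 0  (stop)
So 2705/447 = [6; 19, 2, 3, 3].

[6; 19, 2, 3, 3]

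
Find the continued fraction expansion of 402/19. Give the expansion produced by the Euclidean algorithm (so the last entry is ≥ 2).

402 = 21·19 + 3
19 = 6·3 + 1
3 = 3·1 + 0  (stop)
So 402/19 = [21; 6, 3].

[21; 6, 3]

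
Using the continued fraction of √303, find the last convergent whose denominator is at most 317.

2524/145

√303 = [17; 2, 2, 5, 2, 2, 34, …] (period length 6).
Convergents:
  p_0/q_0 = 17/1
  p_1/q_1 = 35/2
  p_2/q_2 = 87/5
  p_3/q_3 = 470/27
  p_4/q_4 = 1027/59
  p_5/q_5 = 2524/145
  p_6/q_6 = 86843/4989
q_5 = 145 ≤ 317 < 4989 = q_6, so the answer is 2524/145.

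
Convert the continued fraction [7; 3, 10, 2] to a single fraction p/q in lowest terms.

476/65

Using pₖ = aₖpₖ₋₁ + pₖ₋₂ and qₖ = aₖqₖ₋₁ + qₖ₋₂:
  k=0: a=7, p=7, q=1
  k=1: a=3, p=22, q=3
  k=2: a=10, p=227, q=31
  k=3: a=2, p=476, q=65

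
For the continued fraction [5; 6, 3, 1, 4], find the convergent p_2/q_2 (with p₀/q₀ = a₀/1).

98/19

Using pₖ = aₖpₖ₋₁ + pₖ₋₂, qₖ = aₖqₖ₋₁ + qₖ₋₂ (with p₋₁=1, p₋₂=0, q₋₁=0, q₋₂=1):
  k=0: a=5, p=5, q=1
  k=1: a=6, p=31, q=6
  k=2: a=3, p=98, q=19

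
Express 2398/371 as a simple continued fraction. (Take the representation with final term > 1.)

2398 = 6*371 + 172
371 = 2*172 + 27
172 = 6*27 + 10
27 = 2*10 + 7
10 = 1*7 + 3
7 = 2*3 + 1
3 = 3*1 + 0  (stop)
So 2398/371 = [6; 2, 6, 2, 1, 2, 3].

[6; 2, 6, 2, 1, 2, 3]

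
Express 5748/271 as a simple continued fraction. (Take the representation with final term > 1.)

5748 = 21×271 + 57
271 = 4×57 + 43
57 = 1×43 + 14
43 = 3×14 + 1
14 = 14×1 + 0  (stop)
So 5748/271 = [21; 4, 1, 3, 14].

[21; 4, 1, 3, 14]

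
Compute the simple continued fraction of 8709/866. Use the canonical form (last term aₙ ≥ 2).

[10; 17, 1, 2, 16]

8709 = 10*866 + 49
866 = 17*49 + 33
49 = 1*33 + 16
33 = 2*16 + 1
16 = 16*1 + 0  (stop)
So 8709/866 = [10; 17, 1, 2, 16].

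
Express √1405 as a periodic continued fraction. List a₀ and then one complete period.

[37; 2, 14, 2, 74]

a₀ = ⌊√1405⌋ = 37.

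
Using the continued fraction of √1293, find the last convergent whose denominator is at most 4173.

62100/1727

√1293 = [35; 1, 22, 1, 70, …] (period length 4).
Convergents:
  p_0/q_0 = 35/1
  p_1/q_1 = 36/1
  p_2/q_2 = 827/23
  p_3/q_3 = 863/24
  p_4/q_4 = 61237/1703
  p_5/q_5 = 62100/1727
  p_6/q_6 = 1427437/39697
q_5 = 1727 ≤ 4173 < 39697 = q_6, so the answer is 62100/1727.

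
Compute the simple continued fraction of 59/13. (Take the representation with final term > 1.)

59 = 4×13 + 7
13 = 1×7 + 6
7 = 1×6 + 1
6 = 6×1 + 0  (stop)
So 59/13 = [4; 1, 1, 6].

[4; 1, 1, 6]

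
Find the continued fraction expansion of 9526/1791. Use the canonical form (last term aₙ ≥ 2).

[5; 3, 7, 3, 8, 3]

9526 = 5×1791 + 571
1791 = 3×571 + 78
571 = 7×78 + 25
78 = 3×25 + 3
25 = 8×3 + 1
3 = 3×1 + 0  (stop)
So 9526/1791 = [5; 3, 7, 3, 8, 3].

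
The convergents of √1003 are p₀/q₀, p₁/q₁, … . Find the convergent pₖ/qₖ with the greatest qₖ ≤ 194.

√1003 = [31; 1, 2, 31, 2, 1, 62, …] (period length 6).
Convergents:
  p_0/q_0 = 31/1
  p_1/q_1 = 32/1
  p_2/q_2 = 95/3
  p_3/q_3 = 2977/94
  p_4/q_4 = 6049/191
  p_5/q_5 = 9026/285
q_4 = 191 ≤ 194 < 285 = q_5, so the answer is 6049/191.

6049/191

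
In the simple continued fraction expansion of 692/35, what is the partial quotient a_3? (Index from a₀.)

692 = 19·35 + 27   →  a_0 = 19
35 = 1·27 + 8   →  a_1 = 1
27 = 3·8 + 3   →  a_2 = 3
8 = 2·3 + 2   →  a_3 = 2

2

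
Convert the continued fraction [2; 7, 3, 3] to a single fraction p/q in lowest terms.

Fold from the inside: start with 3/1.
  3 + 1/3 = 10/3
  7 + 3/10 = 73/10
  2 + 10/73 = 156/73

156/73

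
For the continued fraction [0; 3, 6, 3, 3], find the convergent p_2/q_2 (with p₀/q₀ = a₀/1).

6/19

Using pₖ = aₖpₖ₋₁ + pₖ₋₂, qₖ = aₖqₖ₋₁ + qₖ₋₂ (with p₋₁=1, p₋₂=0, q₋₁=0, q₋₂=1):
  k=0: a=0, p=0, q=1
  k=1: a=3, p=1, q=3
  k=2: a=6, p=6, q=19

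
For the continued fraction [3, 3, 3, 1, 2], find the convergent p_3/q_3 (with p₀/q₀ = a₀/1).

Using pₖ = aₖpₖ₋₁ + pₖ₋₂, qₖ = aₖqₖ₋₁ + qₖ₋₂ (with p₋₁=1, p₋₂=0, q₋₁=0, q₋₂=1):
  k=0: a=3, p=3, q=1
  k=1: a=3, p=10, q=3
  k=2: a=3, p=33, q=10
  k=3: a=1, p=43, q=13

43/13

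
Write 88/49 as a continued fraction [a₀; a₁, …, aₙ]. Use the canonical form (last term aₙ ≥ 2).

88 = 1·49 + 39
49 = 1·39 + 10
39 = 3·10 + 9
10 = 1·9 + 1
9 = 9·1 + 0  (stop)
So 88/49 = [1; 1, 3, 1, 9].

[1; 1, 3, 1, 9]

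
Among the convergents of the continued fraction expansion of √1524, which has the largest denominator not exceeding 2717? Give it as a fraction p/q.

√1524 = [39; 26, 78, …] (period length 2).
Convergents:
  p_0/q_0 = 39/1
  p_1/q_1 = 1015/26
  p_2/q_2 = 79209/2029
  p_3/q_3 = 2060449/52780
q_2 = 2029 ≤ 2717 < 52780 = q_3, so the answer is 79209/2029.

79209/2029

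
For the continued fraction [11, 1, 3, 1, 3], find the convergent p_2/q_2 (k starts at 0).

Using pₖ = aₖpₖ₋₁ + pₖ₋₂, qₖ = aₖqₖ₋₁ + qₖ₋₂ (with p₋₁=1, p₋₂=0, q₋₁=0, q₋₂=1):
  k=0: a=11, p=11, q=1
  k=1: a=1, p=12, q=1
  k=2: a=3, p=47, q=4

47/4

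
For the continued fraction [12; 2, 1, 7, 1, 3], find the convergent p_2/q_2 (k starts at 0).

37/3

Using pₖ = aₖpₖ₋₁ + pₖ₋₂, qₖ = aₖqₖ₋₁ + qₖ₋₂ (with p₋₁=1, p₋₂=0, q₋₁=0, q₋₂=1):
  k=0: a=12, p=12, q=1
  k=1: a=2, p=25, q=2
  k=2: a=1, p=37, q=3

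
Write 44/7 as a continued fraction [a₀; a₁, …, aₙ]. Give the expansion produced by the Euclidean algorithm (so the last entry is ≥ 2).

[6; 3, 2]

44 = 6×7 + 2
7 = 3×2 + 1
2 = 2×1 + 0  (stop)
So 44/7 = [6; 3, 2].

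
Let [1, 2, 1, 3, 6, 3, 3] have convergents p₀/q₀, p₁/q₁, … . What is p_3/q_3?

15/11

Using pₖ = aₖpₖ₋₁ + pₖ₋₂, qₖ = aₖqₖ₋₁ + qₖ₋₂ (with p₋₁=1, p₋₂=0, q₋₁=0, q₋₂=1):
  k=0: a=1, p=1, q=1
  k=1: a=2, p=3, q=2
  k=2: a=1, p=4, q=3
  k=3: a=3, p=15, q=11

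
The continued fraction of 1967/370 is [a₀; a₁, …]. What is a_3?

1967 = 5·370 + 117   →  a_0 = 5
370 = 3·117 + 19   →  a_1 = 3
117 = 6·19 + 3   →  a_2 = 6
19 = 6·3 + 1   →  a_3 = 6

6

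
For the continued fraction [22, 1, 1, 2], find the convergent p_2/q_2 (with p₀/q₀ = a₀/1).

Using pₖ = aₖpₖ₋₁ + pₖ₋₂, qₖ = aₖqₖ₋₁ + qₖ₋₂ (with p₋₁=1, p₋₂=0, q₋₁=0, q₋₂=1):
  k=0: a=22, p=22, q=1
  k=1: a=1, p=23, q=1
  k=2: a=1, p=45, q=2

45/2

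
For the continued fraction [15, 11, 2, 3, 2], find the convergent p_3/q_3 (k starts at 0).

1207/80

Using pₖ = aₖpₖ₋₁ + pₖ₋₂, qₖ = aₖqₖ₋₁ + qₖ₋₂ (with p₋₁=1, p₋₂=0, q₋₁=0, q₋₂=1):
  k=0: a=15, p=15, q=1
  k=1: a=11, p=166, q=11
  k=2: a=2, p=347, q=23
  k=3: a=3, p=1207, q=80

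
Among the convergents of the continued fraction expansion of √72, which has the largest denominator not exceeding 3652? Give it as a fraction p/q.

19601/2310

√72 = [8; 2, 16, …] (period length 2).
Convergents:
  p_0/q_0 = 8/1
  p_1/q_1 = 17/2
  p_2/q_2 = 280/33
  p_3/q_3 = 577/68
  p_4/q_4 = 9512/1121
  p_5/q_5 = 19601/2310
  p_6/q_6 = 323128/38081
q_5 = 2310 ≤ 3652 < 38081 = q_6, so the answer is 19601/2310.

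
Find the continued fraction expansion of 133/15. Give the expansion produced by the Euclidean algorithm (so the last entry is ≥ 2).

133 = 8×15 + 13
15 = 1×13 + 2
13 = 6×2 + 1
2 = 2×1 + 0  (stop)
So 133/15 = [8; 1, 6, 2].

[8; 1, 6, 2]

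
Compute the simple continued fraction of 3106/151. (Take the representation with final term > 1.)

[20; 1, 1, 3, 10, 2]

3106 = 20*151 + 86
151 = 1*86 + 65
86 = 1*65 + 21
65 = 3*21 + 2
21 = 10*2 + 1
2 = 2*1 + 0  (stop)
So 3106/151 = [20; 1, 1, 3, 10, 2].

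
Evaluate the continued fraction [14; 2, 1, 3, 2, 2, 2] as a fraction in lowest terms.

2111/147

Fold from the inside: start with 2/1.
  2 + 1/2 = 5/2
  2 + 2/5 = 12/5
  3 + 5/12 = 41/12
  1 + 12/41 = 53/41
  2 + 41/53 = 147/53
  14 + 53/147 = 2111/147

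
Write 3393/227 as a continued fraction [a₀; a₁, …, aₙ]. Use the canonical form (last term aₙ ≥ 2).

3393 = 14×227 + 215
227 = 1×215 + 12
215 = 17×12 + 11
12 = 1×11 + 1
11 = 11×1 + 0  (stop)
So 3393/227 = [14; 1, 17, 1, 11].

[14; 1, 17, 1, 11]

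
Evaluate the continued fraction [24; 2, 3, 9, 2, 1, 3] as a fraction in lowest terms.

18152/743

Using pₖ = aₖpₖ₋₁ + pₖ₋₂ and qₖ = aₖqₖ₋₁ + qₖ₋₂:
  k=0: a=24, p=24, q=1
  k=1: a=2, p=49, q=2
  k=2: a=3, p=171, q=7
  k=3: a=9, p=1588, q=65
  k=4: a=2, p=3347, q=137
  k=5: a=1, p=4935, q=202
  k=6: a=3, p=18152, q=743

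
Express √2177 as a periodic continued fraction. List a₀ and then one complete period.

a₀ = ⌊√2177⌋ = 46.

[46; 1, 1, 1, 12, 1, 1, 1, 92]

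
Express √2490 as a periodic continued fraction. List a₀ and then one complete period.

a₀ = ⌊√2490⌋ = 49.
With m₀=0, d₀=1 and mₖ₊₁ = dₖaₖ − mₖ, dₖ₊₁ = (n − mₖ₊₁²)/dₖ, aₖ₊₁ = ⌊(a₀+mₖ₊₁)/dₖ₊₁⌋:
  k=1: m=49, d=89, a=1
  k=2: m=40, d=10, a=8
  k=3: m=40, d=89, a=1
  k=4: m=49, d=1, a=98
d=1 and a=2a₀=98 at k=4, so the next step gives (m, d) = (49, 89) again — its k=1 value — and the period has length 4.

[49; 1, 8, 1, 98]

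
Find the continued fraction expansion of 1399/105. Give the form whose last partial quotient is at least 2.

1399 = 13·105 + 34
105 = 3·34 + 3
34 = 11·3 + 1
3 = 3·1 + 0  (stop)
So 1399/105 = [13; 3, 11, 3].

[13; 3, 11, 3]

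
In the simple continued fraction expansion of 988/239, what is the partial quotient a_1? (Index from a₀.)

7

988 = 4·239 + 32   →  a_0 = 4
239 = 7·32 + 15   →  a_1 = 7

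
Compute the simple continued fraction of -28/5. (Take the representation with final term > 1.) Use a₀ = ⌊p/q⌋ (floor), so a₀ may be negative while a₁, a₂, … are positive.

[-6; 2, 2]

-28 = -6×5 + 2
5 = 2×2 + 1
2 = 2×1 + 0  (stop)
So -28/5 = [-6; 2, 2].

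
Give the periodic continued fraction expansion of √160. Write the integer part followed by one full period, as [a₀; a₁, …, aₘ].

a₀ = ⌊√160⌋ = 12.
With m₀=0, d₀=1 and mₖ₊₁ = dₖaₖ − mₖ, dₖ₊₁ = (n − mₖ₊₁²)/dₖ, aₖ₊₁ = ⌊(a₀+mₖ₊₁)/dₖ₊₁⌋:
  k=1: m=12, d=16, a=1
  k=2: m=4, d=9, a=1
  k=3: m=5, d=15, a=1
  k=4: m=10, d=4, a=5
  k=5: m=10, d=15, a=1
  k=6: m=5, d=9, a=1
  k=7: m=4, d=16, a=1
  k=8: m=12, d=1, a=24
d=1 and a=2a₀=24 at k=8, so the next step gives (m, d) = (12, 16) again — its k=1 value — and the period has length 8.

[12; 1, 1, 1, 5, 1, 1, 1, 24]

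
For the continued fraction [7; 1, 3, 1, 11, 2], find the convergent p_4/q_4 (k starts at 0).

Using pₖ = aₖpₖ₋₁ + pₖ₋₂, qₖ = aₖqₖ₋₁ + qₖ₋₂ (with p₋₁=1, p₋₂=0, q₋₁=0, q₋₂=1):
  k=0: a=7, p=7, q=1
  k=1: a=1, p=8, q=1
  k=2: a=3, p=31, q=4
  k=3: a=1, p=39, q=5
  k=4: a=11, p=460, q=59

460/59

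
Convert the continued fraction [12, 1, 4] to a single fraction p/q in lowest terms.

Using pₖ = aₖpₖ₋₁ + pₖ₋₂ and qₖ = aₖqₖ₋₁ + qₖ₋₂:
  k=0: a=12, p=12, q=1
  k=1: a=1, p=13, q=1
  k=2: a=4, p=64, q=5

64/5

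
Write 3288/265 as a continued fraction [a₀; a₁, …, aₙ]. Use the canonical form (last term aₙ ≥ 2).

3288 = 12*265 + 108
265 = 2*108 + 49
108 = 2*49 + 10
49 = 4*10 + 9
10 = 1*9 + 1
9 = 9*1 + 0  (stop)
So 3288/265 = [12; 2, 2, 4, 1, 9].

[12; 2, 2, 4, 1, 9]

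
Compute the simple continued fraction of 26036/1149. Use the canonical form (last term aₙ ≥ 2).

26036 = 22*1149 + 758
1149 = 1*758 + 391
758 = 1*391 + 367
391 = 1*367 + 24
367 = 15*24 + 7
24 = 3*7 + 3
7 = 2*3 + 1
3 = 3*1 + 0  (stop)
So 26036/1149 = [22; 1, 1, 1, 15, 3, 2, 3].

[22; 1, 1, 1, 15, 3, 2, 3]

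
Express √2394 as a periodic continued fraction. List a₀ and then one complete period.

[48; 1, 12, 1, 96]

a₀ = ⌊√2394⌋ = 48.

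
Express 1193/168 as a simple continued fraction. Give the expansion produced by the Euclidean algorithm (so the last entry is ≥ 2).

[7; 9, 1, 7, 2]

1193 = 7×168 + 17
168 = 9×17 + 15
17 = 1×15 + 2
15 = 7×2 + 1
2 = 2×1 + 0  (stop)
So 1193/168 = [7; 9, 1, 7, 2].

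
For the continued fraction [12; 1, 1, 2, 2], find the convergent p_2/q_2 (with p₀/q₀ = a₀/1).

Using pₖ = aₖpₖ₋₁ + pₖ₋₂, qₖ = aₖqₖ₋₁ + qₖ₋₂ (with p₋₁=1, p₋₂=0, q₋₁=0, q₋₂=1):
  k=0: a=12, p=12, q=1
  k=1: a=1, p=13, q=1
  k=2: a=1, p=25, q=2

25/2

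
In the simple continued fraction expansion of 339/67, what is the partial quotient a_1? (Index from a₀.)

339 = 5·67 + 4   →  a_0 = 5
67 = 16·4 + 3   →  a_1 = 16

16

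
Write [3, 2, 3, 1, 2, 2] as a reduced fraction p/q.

203/59

Using pₖ = aₖpₖ₋₁ + pₖ₋₂ and qₖ = aₖqₖ₋₁ + qₖ₋₂:
  k=0: a=3, p=3, q=1
  k=1: a=2, p=7, q=2
  k=2: a=3, p=24, q=7
  k=3: a=1, p=31, q=9
  k=4: a=2, p=86, q=25
  k=5: a=2, p=203, q=59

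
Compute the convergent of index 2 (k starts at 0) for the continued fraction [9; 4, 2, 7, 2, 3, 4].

Using pₖ = aₖpₖ₋₁ + pₖ₋₂, qₖ = aₖqₖ₋₁ + qₖ₋₂ (with p₋₁=1, p₋₂=0, q₋₁=0, q₋₂=1):
  k=0: a=9, p=9, q=1
  k=1: a=4, p=37, q=4
  k=2: a=2, p=83, q=9

83/9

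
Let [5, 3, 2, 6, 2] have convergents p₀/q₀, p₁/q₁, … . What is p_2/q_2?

Using pₖ = aₖpₖ₋₁ + pₖ₋₂, qₖ = aₖqₖ₋₁ + qₖ₋₂ (with p₋₁=1, p₋₂=0, q₋₁=0, q₋₂=1):
  k=0: a=5, p=5, q=1
  k=1: a=3, p=16, q=3
  k=2: a=2, p=37, q=7

37/7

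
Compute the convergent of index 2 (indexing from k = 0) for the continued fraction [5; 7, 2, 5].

77/15

Using pₖ = aₖpₖ₋₁ + pₖ₋₂, qₖ = aₖqₖ₋₁ + qₖ₋₂ (with p₋₁=1, p₋₂=0, q₋₁=0, q₋₂=1):
  k=0: a=5, p=5, q=1
  k=1: a=7, p=36, q=7
  k=2: a=2, p=77, q=15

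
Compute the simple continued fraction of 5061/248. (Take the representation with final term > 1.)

[20; 2, 2, 5, 9]

5061 = 20·248 + 101
248 = 2·101 + 46
101 = 2·46 + 9
46 = 5·9 + 1
9 = 9·1 + 0  (stop)
So 5061/248 = [20; 2, 2, 5, 9].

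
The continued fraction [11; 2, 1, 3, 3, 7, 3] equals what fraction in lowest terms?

Fold from the inside: start with 3/1.
  7 + 1/3 = 22/3
  3 + 3/22 = 69/22
  3 + 22/69 = 229/69
  1 + 69/229 = 298/229
  2 + 229/298 = 825/298
  11 + 298/825 = 9373/825

9373/825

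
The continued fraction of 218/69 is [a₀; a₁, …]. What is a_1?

6

218 = 3·69 + 11   →  a_0 = 3
69 = 6·11 + 3   →  a_1 = 6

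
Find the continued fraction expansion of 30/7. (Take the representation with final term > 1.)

30 = 4×7 + 2
7 = 3×2 + 1
2 = 2×1 + 0  (stop)
So 30/7 = [4; 3, 2].

[4; 3, 2]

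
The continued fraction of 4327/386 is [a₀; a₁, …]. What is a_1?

4

4327 = 11·386 + 81   →  a_0 = 11
386 = 4·81 + 62   →  a_1 = 4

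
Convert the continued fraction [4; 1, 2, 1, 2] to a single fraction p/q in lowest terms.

52/11

Fold from the inside: start with 2/1.
  1 + 1/2 = 3/2
  2 + 2/3 = 8/3
  1 + 3/8 = 11/8
  4 + 8/11 = 52/11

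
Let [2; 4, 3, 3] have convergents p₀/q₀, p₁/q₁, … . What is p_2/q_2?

Using pₖ = aₖpₖ₋₁ + pₖ₋₂, qₖ = aₖqₖ₋₁ + qₖ₋₂ (with p₋₁=1, p₋₂=0, q₋₁=0, q₋₂=1):
  k=0: a=2, p=2, q=1
  k=1: a=4, p=9, q=4
  k=2: a=3, p=29, q=13

29/13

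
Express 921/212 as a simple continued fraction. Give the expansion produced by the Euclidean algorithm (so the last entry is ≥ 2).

[4; 2, 1, 9, 2, 3]

921 = 4·212 + 73
212 = 2·73 + 66
73 = 1·66 + 7
66 = 9·7 + 3
7 = 2·3 + 1
3 = 3·1 + 0  (stop)
So 921/212 = [4; 2, 1, 9, 2, 3].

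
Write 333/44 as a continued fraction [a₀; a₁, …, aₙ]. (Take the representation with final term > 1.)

[7; 1, 1, 3, 6]

333 = 7×44 + 25
44 = 1×25 + 19
25 = 1×19 + 6
19 = 3×6 + 1
6 = 6×1 + 0  (stop)
So 333/44 = [7; 1, 1, 3, 6].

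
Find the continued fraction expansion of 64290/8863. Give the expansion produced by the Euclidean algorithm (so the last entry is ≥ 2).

64290 = 7·8863 + 2249
8863 = 3·2249 + 2116
2249 = 1·2116 + 133
2116 = 15·133 + 121
133 = 1·121 + 12
121 = 10·12 + 1
12 = 12·1 + 0  (stop)
So 64290/8863 = [7; 3, 1, 15, 1, 10, 12].

[7; 3, 1, 15, 1, 10, 12]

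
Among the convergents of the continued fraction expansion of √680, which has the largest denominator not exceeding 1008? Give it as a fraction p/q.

√680 = [26; 13, 52, …] (period length 2).
Convergents:
  p_0/q_0 = 26/1
  p_1/q_1 = 339/13
  p_2/q_2 = 17654/677
  p_3/q_3 = 229841/8814
q_2 = 677 ≤ 1008 < 8814 = q_3, so the answer is 17654/677.

17654/677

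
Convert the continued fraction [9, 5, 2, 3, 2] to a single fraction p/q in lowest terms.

799/87

Using pₖ = aₖpₖ₋₁ + pₖ₋₂ and qₖ = aₖqₖ₋₁ + qₖ₋₂:
  k=0: a=9, p=9, q=1
  k=1: a=5, p=46, q=5
  k=2: a=2, p=101, q=11
  k=3: a=3, p=349, q=38
  k=4: a=2, p=799, q=87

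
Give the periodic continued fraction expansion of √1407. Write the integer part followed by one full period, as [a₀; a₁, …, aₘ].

a₀ = ⌊√1407⌋ = 37.

[37; 1, 1, 24, 1, 1, 74]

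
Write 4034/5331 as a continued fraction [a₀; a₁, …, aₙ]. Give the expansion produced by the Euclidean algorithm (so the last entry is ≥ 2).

4034 = 0·5331 + 4034
5331 = 1·4034 + 1297
4034 = 3·1297 + 143
1297 = 9·143 + 10
143 = 14·10 + 3
10 = 3·3 + 1
3 = 3·1 + 0  (stop)
So 4034/5331 = [0; 1, 3, 9, 14, 3, 3].

[0; 1, 3, 9, 14, 3, 3]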